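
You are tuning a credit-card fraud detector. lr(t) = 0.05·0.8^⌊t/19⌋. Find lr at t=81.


n_drops = ⌊81/19⌋ = 4
lr = 0.05·0.8^4 = 0.05·0.4096 = 0.02048

0.02048


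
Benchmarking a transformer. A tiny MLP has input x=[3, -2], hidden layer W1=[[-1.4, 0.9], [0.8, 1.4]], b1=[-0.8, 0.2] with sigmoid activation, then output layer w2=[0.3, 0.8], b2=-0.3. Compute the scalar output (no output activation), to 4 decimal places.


z1[0] = (-1.4)·(3) + (0.9)·(-2) - 0.8 = -6.8
z1[1] = (0.8)·(3) + (1.4)·(-2) + 0.2 = -0.2
h = sigmoid(z1) = [0.0011, 0.4502]
output = (0.3)·(0.0011) + (0.8)·(0.4502) - 0.3 = 0.0605

0.0605


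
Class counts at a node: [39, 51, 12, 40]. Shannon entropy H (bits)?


Probabilities: [39/142, 51/142, 12/142, 40/142] ≈ [0.2746, 0.3592, 0.0845, 0.2817]
H = -((39/142)·log₂(39/142) + (51/142)·log₂(51/142) + (12/142)·log₂(12/142) + (40/142)·log₂(40/142))
  = 1.8588 bits

1.8588 bits


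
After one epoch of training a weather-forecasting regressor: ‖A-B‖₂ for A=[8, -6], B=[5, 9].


d = √((8-5)² + (-6-9)²)
  = √(9 + 225)
  = √234 = 15.2971

15.2971


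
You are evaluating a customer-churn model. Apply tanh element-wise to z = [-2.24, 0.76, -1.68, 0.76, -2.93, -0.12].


tanh(-2.24) = -0.9776
tanh(0.76) = 0.6411
tanh(-1.68) = -0.9329
tanh(0.76) = 0.6411
tanh(-2.93) = -0.9943
tanh(-0.12) = -0.1194
result = [-0.9776, 0.6411, -0.9329, 0.6411, -0.9943, -0.1194]

[-0.9776, 0.6411, -0.9329, 0.6411, -0.9943, -0.1194]


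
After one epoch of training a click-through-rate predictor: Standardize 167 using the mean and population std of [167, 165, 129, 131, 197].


μ = 157.8, σ = 25.3803
z = (167 - 157.8)/25.3803 = 0.3625

0.3625


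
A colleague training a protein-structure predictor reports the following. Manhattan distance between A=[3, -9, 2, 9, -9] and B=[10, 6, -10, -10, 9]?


d = |3-10| + |-9-6| + |2+ 10| + |9+ 10| + |-9-9|
  = 7 + 15 + 12 + 19 + 18
  = 71

71


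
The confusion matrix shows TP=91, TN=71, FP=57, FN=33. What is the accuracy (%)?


Accuracy = (TP+TN)/(TP+TN+FP+FN)
= (91+71)/(252)
= 162/252 = 64.29%

64.29%


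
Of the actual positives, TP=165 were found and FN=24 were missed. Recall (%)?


Recall = TP/(TP+FN)
= 165/(165+24)
= 165/189 = 87.3%

87.3%


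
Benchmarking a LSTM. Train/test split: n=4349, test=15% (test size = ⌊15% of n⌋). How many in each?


Test = ⌊4349·15/100⌋ = 652
Train = 4349 - 652 = 3697

Train: 3697, Test: 652


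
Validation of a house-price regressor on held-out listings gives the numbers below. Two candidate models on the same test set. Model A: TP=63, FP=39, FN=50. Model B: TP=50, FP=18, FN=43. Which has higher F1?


Model A: P=63/102=0.6176, R=63/113=0.5575, F1=2PR/(P+R)=2TP/(2TP+FP+FN)=126/215=0.586
Model B: P=50/68=0.7353, R=50/93=0.5376, F1=2PR/(P+R)=2TP/(2TP+FP+FN)=100/161=0.6211
0.586 < 0.6211 → Model B

Model B


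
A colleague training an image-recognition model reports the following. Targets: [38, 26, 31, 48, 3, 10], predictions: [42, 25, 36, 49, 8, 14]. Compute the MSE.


Squared errors: (38-42)²=16, (26-25)²=1, (31-36)²=25, (48-49)²=1, (3-8)²=25, (10-14)²=16
Sum = 84
MSE = 84/6 = 14

14


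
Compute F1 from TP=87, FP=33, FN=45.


Precision = 87/120 = 0.725
Recall = 87/132 = 0.6591
F1 = 2·P·R/(P+R) = 2·TP/(2·TP+FP+FN) = 174/(174+33+45) = 174/252 = 0.6905

0.6905


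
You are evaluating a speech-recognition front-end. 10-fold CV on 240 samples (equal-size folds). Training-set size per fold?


Fold size = 240/10 = 24
Training per fold = 240 - 24 = 216

216


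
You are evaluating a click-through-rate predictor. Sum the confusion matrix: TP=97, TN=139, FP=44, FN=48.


Total = TP + TN + FP + FN
= 97 + 139 + 44 + 48
= 328
(Predicted positive: 141, predicted negative: 187)

328


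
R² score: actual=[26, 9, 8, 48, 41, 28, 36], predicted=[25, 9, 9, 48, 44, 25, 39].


ȳ = 28
SS_res = Σ(y-ŷ)² = 29
SS_tot = Σ(y-ȳ)² = 1398
R² = 1 - SS_res/SS_tot = 1 - 0.0207 = 0.9793

0.9793


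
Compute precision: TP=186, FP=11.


Precision = TP/(TP+FP)
= 186/(186+11)
= 186/197 = 94.42%

94.42%


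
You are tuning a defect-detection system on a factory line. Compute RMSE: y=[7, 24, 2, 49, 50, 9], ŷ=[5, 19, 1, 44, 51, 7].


MSE = 60/6 = 10
RMSE = √(60/6) = 3.1623

3.1623


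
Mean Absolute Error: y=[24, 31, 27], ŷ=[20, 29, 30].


Absolute errors: |24-20|=4, |31-29|=2, |27-30|=3
Sum = 9
MAE = 9/3 = 3

3


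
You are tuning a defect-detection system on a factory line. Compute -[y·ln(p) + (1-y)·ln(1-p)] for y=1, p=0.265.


BCE = -[y·ln(p) + (1-y)·ln(1-p)]
= -1·ln(0.265) - 0
= -ln(0.265) = 1.328

1.328


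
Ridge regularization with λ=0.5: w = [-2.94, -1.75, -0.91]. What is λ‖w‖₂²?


‖w‖₂² = (-2.94)² + (-1.75)² + (-0.91)²
     = 8.6436 + 3.0625 + 0.8281
     = 12.5342
λ·‖w‖₂² = 0.5·12.5342 = 6.2671

6.2671


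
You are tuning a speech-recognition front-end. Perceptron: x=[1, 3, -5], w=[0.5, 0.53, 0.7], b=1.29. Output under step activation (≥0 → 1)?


z = (1)·(0.5) + (3)·(0.53) + (-5)·(0.7) + 1.29
  = -0.12
step(z) = 0 (z<0)

0


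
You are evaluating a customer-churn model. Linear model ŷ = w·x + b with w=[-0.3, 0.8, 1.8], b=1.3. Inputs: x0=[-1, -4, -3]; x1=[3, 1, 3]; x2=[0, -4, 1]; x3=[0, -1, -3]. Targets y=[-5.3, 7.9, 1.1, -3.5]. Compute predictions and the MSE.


ŷ0 = (-0.3)·(-1) + (0.8)·(-4) + (1.8)·(-3) + 1.3 = -7.0
ŷ1 = (-0.3)·(3) + (0.8)·(1) + (1.8)·(3) + 1.3 = 6.6
ŷ2 = (-0.3)·(0) + (0.8)·(-4) + (1.8)·(1) + 1.3 = -0.1
ŷ3 = (-0.3)·(0) + (0.8)·(-1) + (1.8)·(-3) + 1.3 = -4.9
errors² = [2.89, 1.69, 1.44, 1.96]
MSE = 7.9800/4 = 1.995

1.995


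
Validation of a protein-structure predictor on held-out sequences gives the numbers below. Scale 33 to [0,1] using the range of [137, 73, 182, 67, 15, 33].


min=15, max=182
(33-15)/(182-15) = 18/167 = 0.1078

0.1078


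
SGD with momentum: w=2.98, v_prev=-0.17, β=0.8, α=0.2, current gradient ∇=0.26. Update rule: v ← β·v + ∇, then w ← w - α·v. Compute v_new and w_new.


v_new = 0.8·-0.17 + 0.26 = -0.136 + 0.26 = 0.124
w_new = 2.98 - 0.2·0.124 = 2.98 - 0.0248 = 2.9552

v_new=0.124, w_new=2.9552


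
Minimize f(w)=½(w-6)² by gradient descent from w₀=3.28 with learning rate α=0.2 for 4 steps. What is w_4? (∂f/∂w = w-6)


step 1: grad = 3.28-6 = -2.72; w = 3.28 - 0.2·(-2.72) = 3.824
step 2: grad = 3.824-6 = -2.176; w = 3.824 - 0.2·(-2.176) = 4.2592
step 3: grad = 4.2592-6 = -1.7408; w = 4.2592 - 0.2·(-1.7408) = 4.60736
step 4: grad = 4.60736-6 = -1.39264; w = 4.60736 - 0.2·(-1.39264) = 4.885888

4.885888


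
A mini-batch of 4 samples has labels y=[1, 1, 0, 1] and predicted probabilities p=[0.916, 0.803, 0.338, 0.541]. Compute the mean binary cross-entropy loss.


L[0] = -ln(0.916) = 0.0877
L[1] = -ln(0.803) = 0.2194
L[2] = -ln(1-0.338) = -ln(0.662) = 0.4125
L[3] = -ln(0.541) = 0.6143
mean = (0.0877 + 0.2194 + 0.4125 + 0.6143)/4 = 0.3335

0.3335


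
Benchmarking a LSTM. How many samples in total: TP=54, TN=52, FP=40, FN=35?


Total = TP + TN + FP + FN
= 54 + 52 + 40 + 35
= 181
(Predicted positive: 94, predicted negative: 87)

181


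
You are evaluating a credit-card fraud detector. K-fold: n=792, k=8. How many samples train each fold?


Fold size = 792/8 = 99
Training per fold = 792 - 99 = 693

693


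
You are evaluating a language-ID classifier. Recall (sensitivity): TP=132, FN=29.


Recall = TP/(TP+FN)
= 132/(132+29)
= 132/161 = 81.99%

81.99%


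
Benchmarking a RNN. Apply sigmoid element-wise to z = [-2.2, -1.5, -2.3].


σ(-2.2) = 1/(1+e^2.2) = 0.0998
σ(-1.5) = 1/(1+e^1.5) = 0.1824
σ(-2.3) = 1/(1+e^2.3) = 0.0911
result = [0.0998, 0.1824, 0.0911]

[0.0998, 0.1824, 0.0911]


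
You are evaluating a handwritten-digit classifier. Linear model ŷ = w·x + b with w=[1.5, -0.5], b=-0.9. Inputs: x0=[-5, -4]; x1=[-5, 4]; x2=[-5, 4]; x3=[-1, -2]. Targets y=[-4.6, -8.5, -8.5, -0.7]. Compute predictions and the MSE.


ŷ0 = (1.5)·(-5) + (-0.5)·(-4) - 0.9 = -6.4
ŷ1 = (1.5)·(-5) + (-0.5)·(4) - 0.9 = -10.4
ŷ2 = (1.5)·(-5) + (-0.5)·(4) - 0.9 = -10.4
ŷ3 = (1.5)·(-1) + (-0.5)·(-2) - 0.9 = -1.4
errors² = [3.24, 3.61, 3.61, 0.49]
MSE = 10.9500/4 = 2.7375

2.7375


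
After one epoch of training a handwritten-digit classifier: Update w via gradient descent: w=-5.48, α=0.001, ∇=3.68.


w_new = w - α·∇
= -5.48 - 0.001·3.68
= -5.48 - 0.00368
= -5.48368

-5.48368


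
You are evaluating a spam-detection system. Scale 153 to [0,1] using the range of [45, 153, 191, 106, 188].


min=45, max=191
(153-45)/(191-45) = 108/146 = 0.7397

0.7397


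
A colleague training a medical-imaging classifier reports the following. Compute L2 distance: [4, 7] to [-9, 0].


d = √((4+ 9)² + (7-0)²)
  = √(169 + 49)
  = √218 = 14.7648

14.7648


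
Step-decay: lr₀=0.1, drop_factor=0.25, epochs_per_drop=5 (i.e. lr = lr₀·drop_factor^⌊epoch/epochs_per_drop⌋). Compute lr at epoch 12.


n_drops = ⌊12/5⌋ = 2
lr = 0.1·0.25^2 = 0.1·0.0625 = 0.00625

0.00625


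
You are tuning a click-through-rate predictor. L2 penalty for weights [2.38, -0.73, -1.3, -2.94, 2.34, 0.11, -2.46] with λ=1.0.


‖w‖₂² = (2.38)² + (-0.73)² + (-1.3)² + (-2.94)² + (2.34)² + (0.11)² + (-2.46)²
     = 5.6644 + 0.5329 + 1.69 + 8.6436 + 5.4756 + 0.0121 + 6.0516
     = 28.0702
λ·‖w‖₂² = 1.0·28.0702 = 28.0702

28.0702


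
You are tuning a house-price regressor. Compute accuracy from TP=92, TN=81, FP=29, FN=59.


Accuracy = (TP+TN)/(TP+TN+FP+FN)
= (92+81)/(261)
= 173/261 = 66.28%

66.28%


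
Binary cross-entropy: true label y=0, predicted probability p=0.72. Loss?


BCE = -[y·ln(p) + (1-y)·ln(1-p)]
= -0 - 1·ln(1-0.72)
= -ln(0.28) = 1.273

1.273


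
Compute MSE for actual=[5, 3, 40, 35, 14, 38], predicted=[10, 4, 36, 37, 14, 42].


Squared errors: (5-10)²=25, (3-4)²=1, (40-36)²=16, (35-37)²=4, (14-14)²=0, (38-42)²=16
Sum = 62
MSE = 62/6 = 31/3

31/3


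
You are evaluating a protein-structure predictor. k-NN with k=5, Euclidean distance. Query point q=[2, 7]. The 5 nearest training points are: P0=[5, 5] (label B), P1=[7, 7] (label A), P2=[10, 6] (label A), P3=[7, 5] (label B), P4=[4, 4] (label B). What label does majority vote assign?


d(q,P0) = 3.6056  (label B)
d(q,P1) = 5.0  (label A)
d(q,P2) = 8.0623  (label A)
d(q,P3) = 5.3852  (label B)
d(q,P4) = 3.6056  (label B)
Votes: A=2, B=3
Majority → B

B


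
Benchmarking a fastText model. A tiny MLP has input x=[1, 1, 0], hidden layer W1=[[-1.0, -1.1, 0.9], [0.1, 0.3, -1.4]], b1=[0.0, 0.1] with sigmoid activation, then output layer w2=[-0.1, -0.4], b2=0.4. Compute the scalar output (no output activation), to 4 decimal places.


z1[0] = (-1.0)·(1) + (-1.1)·(1) + (0.9)·(0) + 0.0 = -2.1
z1[1] = (0.1)·(1) + (0.3)·(1) + (-1.4)·(0) + 0.1 = 0.5
h = sigmoid(z1) = [0.1091, 0.6225]
output = (-0.1)·(0.1091) + (-0.4)·(0.6225) + 0.4 = 0.1401

0.1401


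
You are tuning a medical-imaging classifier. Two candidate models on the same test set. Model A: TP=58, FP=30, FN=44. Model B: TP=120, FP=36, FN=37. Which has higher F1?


Model A: P=58/88=0.6591, R=58/102=0.5686, F1=2PR/(P+R)=2TP/(2TP+FP+FN)=116/190=0.6105
Model B: P=120/156=0.7692, R=120/157=0.7643, F1=2PR/(P+R)=2TP/(2TP+FP+FN)=240/313=0.7668
0.6105 < 0.7668 → Model B

Model B


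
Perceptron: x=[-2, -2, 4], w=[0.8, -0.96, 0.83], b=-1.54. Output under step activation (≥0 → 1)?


z = (-2)·(0.8) + (-2)·(-0.96) + (4)·(0.83) - 1.54
  = 2.1
step(z) = 1 (z≥0)

1


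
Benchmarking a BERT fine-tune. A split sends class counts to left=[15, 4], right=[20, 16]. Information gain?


Parent = [35, 20], H_parent = 0.9457
H_left = 0.7425 (n=19), H_right = 0.9911 (n=36)
H_children = (19/55)·0.7425 + (36/55)·0.9911 = 0.9052
IG = 0.9457 - 0.9052 = 0.0405

0.0405


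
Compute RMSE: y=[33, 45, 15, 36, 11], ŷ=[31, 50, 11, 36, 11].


MSE = 45/5 = 9
RMSE = √(45/5) = 3.0

3.0


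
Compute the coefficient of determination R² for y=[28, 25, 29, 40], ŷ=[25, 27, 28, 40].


ȳ = 30.5
SS_res = Σ(y-ŷ)² = 14
SS_tot = Σ(y-ȳ)² = 129
R² = 1 - SS_res/SS_tot = 1 - 0.1085 = 0.8915

0.8915


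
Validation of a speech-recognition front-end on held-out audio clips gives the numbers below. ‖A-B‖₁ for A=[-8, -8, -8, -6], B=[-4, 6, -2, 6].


d = |-8+ 4| + |-8-6| + |-8+ 2| + |-6-6|
  = 4 + 14 + 6 + 12
  = 36

36


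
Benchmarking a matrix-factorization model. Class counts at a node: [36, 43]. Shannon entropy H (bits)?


Probabilities: [36/79, 43/79] ≈ [0.4557, 0.5443]
H = -((36/79)·log₂(36/79) + (43/79)·log₂(43/79))
  = 0.9943 bits

0.9943 bits


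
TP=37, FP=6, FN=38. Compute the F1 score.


Precision = 37/43 = 0.8605
Recall = 37/75 = 0.4933
F1 = 2·P·R/(P+R) = 2·TP/(2·TP+FP+FN) = 74/(74+6+38) = 74/118 = 0.6271

0.6271


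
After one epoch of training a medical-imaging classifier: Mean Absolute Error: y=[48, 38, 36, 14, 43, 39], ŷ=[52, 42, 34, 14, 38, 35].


Absolute errors: |48-52|=4, |38-42|=4, |36-34|=2, |14-14|=0, |43-38|=5, |39-35|=4
Sum = 19
MAE = 19/6 = 19/6

19/6


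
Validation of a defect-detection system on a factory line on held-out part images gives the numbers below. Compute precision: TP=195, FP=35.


Precision = TP/(TP+FP)
= 195/(195+35)
= 195/230 = 84.78%

84.78%


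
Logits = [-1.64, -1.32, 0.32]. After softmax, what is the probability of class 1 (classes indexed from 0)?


Exponentials: e^-1.64=0.194, e^-1.32=0.2671, e^0.32=1.3771
Sum = 1.8382
Softmax = [0.1055, 0.1453, 0.7492]
p[1] = 0.2671/1.8382 = 0.1453

0.1453


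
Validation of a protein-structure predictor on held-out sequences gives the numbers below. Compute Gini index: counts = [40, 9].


Probabilities: [40/49, 9/49] ≈ [0.8163, 0.1837]
Σpᵢ² = (1600 + 81)/49² = 1681/2401
Gini = 1 - Σpᵢ² = 1 - 1681/2401 = 0.2999

0.2999


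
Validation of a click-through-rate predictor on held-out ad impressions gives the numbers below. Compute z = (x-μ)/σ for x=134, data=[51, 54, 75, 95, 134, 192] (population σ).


μ = 100.1667, σ = 49.6435
z = (134 - 100.1667)/49.6435 = 0.6815

0.6815


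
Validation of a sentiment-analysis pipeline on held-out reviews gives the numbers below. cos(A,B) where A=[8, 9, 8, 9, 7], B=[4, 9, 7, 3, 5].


A·B = 8·4 + 9·9 + 8·7 + 9·3 + 7·5 = 231
‖A‖ = √339 = 18.412, ‖B‖ = √180 = 13.4164
cos = 231/(√339·√180) = 231/√61020 = 0.9351

0.9351


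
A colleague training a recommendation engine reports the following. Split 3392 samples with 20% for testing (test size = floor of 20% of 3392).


Test = ⌊3392·20/100⌋ = 678
Train = 3392 - 678 = 2714

Train: 2714, Test: 678


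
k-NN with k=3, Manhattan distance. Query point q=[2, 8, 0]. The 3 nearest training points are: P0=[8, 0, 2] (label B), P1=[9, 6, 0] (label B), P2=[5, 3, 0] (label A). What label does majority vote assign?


d(q,P0) = 16  (label B)
d(q,P1) = 9  (label B)
d(q,P2) = 8  (label A)
Votes: A=1, B=2
Majority → B

B


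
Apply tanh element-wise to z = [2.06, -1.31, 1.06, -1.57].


tanh(2.06) = 0.968
tanh(-1.31) = -0.8643
tanh(1.06) = 0.7857
tanh(-1.57) = -0.917
result = [0.968, -0.8643, 0.7857, -0.917]

[0.968, -0.8643, 0.7857, -0.917]


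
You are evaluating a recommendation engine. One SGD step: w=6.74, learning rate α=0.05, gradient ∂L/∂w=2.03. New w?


w_new = w - α·∇
= 6.74 - 0.05·2.03
= 6.74 - 0.1015
= 6.6385

6.6385


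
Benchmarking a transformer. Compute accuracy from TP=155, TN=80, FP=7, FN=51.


Accuracy = (TP+TN)/(TP+TN+FP+FN)
= (155+80)/(293)
= 235/293 = 80.2%

80.2%


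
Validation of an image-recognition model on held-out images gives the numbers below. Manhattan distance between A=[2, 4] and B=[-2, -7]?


d = |2+ 2| + |4+ 7|
  = 4 + 11
  = 15

15


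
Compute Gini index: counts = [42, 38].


Probabilities: [42/80, 38/80] ≈ [0.525, 0.475]
Σpᵢ² = (1764 + 1444)/80² = 3208/6400
Gini = 1 - Σpᵢ² = 1 - 3208/6400 = 0.4988

0.4988


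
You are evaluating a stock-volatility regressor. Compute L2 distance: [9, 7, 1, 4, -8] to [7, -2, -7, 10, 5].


d = √((9-7)² + (7+ 2)² + (1+ 7)² + (4-10)² + (-8-5)²)
  = √(4 + 81 + 64 + 36 + 169)
  = √354 = 18.8149

18.8149


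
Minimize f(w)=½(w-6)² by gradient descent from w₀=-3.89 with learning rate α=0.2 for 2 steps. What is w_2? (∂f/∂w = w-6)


step 1: grad = -3.89-6 = -9.89; w = -3.89 - 0.2·(-9.89) = -1.912
step 2: grad = -1.912-6 = -7.912; w = -1.912 - 0.2·(-7.912) = -0.3296

-0.3296


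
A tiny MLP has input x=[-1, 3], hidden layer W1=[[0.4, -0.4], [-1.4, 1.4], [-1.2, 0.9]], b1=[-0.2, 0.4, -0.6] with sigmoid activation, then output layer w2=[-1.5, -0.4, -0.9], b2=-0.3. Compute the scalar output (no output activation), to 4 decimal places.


z1[0] = (0.4)·(-1) + (-0.4)·(3) - 0.2 = -1.8
z1[1] = (-1.4)·(-1) + (1.4)·(3) + 0.4 = 6.0
z1[2] = (-1.2)·(-1) + (0.9)·(3) - 0.6 = 3.3
h = sigmoid(z1) = [0.1419, 0.9975, 0.9644]
output = (-1.5)·(0.1419) + (-0.4)·(0.9975) + (-0.9)·(0.9644) - 0.3 = -1.7798

-1.7798


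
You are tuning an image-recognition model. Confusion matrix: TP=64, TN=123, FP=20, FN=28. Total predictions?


Total = TP + TN + FP + FN
= 64 + 123 + 20 + 28
= 235
(Predicted positive: 84, predicted negative: 151)

235


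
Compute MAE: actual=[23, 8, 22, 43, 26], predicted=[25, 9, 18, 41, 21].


Absolute errors: |23-25|=2, |8-9|=1, |22-18|=4, |43-41|=2, |26-21|=5
Sum = 14
MAE = 14/5 = 14/5

14/5


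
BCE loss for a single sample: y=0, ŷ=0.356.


BCE = -[y·ln(p) + (1-y)·ln(1-p)]
= -0 - 1·ln(1-0.356)
= -ln(0.644) = 0.4401

0.4401


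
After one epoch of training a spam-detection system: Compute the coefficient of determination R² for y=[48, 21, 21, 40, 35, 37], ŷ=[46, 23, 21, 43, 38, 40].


ȳ = 33.6667
SS_res = Σ(y-ŷ)² = 35
SS_tot = Σ(y-ȳ)² = 579.33
R² = 1 - SS_res/SS_tot = 1 - 0.0604 = 0.9396

0.9396


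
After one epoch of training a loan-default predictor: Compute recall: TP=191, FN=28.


Recall = TP/(TP+FN)
= 191/(191+28)
= 191/219 = 87.21%

87.21%


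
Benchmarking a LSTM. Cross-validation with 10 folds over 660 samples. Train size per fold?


Fold size = 660/10 = 66
Training per fold = 660 - 66 = 594

594


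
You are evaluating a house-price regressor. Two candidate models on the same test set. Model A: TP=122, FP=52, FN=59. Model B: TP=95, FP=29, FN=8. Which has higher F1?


Model A: P=122/174=0.7011, R=122/181=0.674, F1=2PR/(P+R)=2TP/(2TP+FP+FN)=244/355=0.6873
Model B: P=95/124=0.7661, R=95/103=0.9223, F1=2PR/(P+R)=2TP/(2TP+FP+FN)=190/227=0.837
0.6873 < 0.837 → Model B

Model B


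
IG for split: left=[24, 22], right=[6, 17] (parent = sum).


Parent = [30, 39], H_parent = 0.9877
H_left = 0.9986 (n=46), H_right = 0.8281 (n=23)
H_children = (46/69)·0.9986 + (23/69)·0.8281 = 0.9418
IG = 0.9877 - 0.9418 = 0.0459

0.0459


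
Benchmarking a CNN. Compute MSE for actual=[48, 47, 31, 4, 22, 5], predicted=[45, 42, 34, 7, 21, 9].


Squared errors: (48-45)²=9, (47-42)²=25, (31-34)²=9, (4-7)²=9, (22-21)²=1, (5-9)²=16
Sum = 69
MSE = 69/6 = 23/2

23/2


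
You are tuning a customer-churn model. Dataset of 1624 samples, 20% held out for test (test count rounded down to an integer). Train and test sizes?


Test = ⌊1624·20/100⌋ = 324
Train = 1624 - 324 = 1300

Train: 1300, Test: 324


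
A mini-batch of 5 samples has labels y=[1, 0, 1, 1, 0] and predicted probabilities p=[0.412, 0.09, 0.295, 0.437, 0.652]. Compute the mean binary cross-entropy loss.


L[0] = -ln(0.412) = 0.8867
L[1] = -ln(1-0.09) = -ln(0.91) = 0.0943
L[2] = -ln(0.295) = 1.2208
L[3] = -ln(0.437) = 0.8278
L[4] = -ln(1-0.652) = -ln(0.348) = 1.0556
mean = (0.8867 + 0.0943 + 1.2208 + 0.8278 + 1.0556)/5 = 0.817

0.817


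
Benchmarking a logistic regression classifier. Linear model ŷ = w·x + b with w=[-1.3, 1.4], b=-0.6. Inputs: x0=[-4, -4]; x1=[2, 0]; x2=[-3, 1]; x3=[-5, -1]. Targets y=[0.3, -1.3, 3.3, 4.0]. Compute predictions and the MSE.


ŷ0 = (-1.3)·(-4) + (1.4)·(-4) - 0.6 = -1.0
ŷ1 = (-1.3)·(2) + (1.4)·(0) - 0.6 = -3.2
ŷ2 = (-1.3)·(-3) + (1.4)·(1) - 0.6 = 4.7
ŷ3 = (-1.3)·(-5) + (1.4)·(-1) - 0.6 = 4.5
errors² = [1.69, 3.61, 1.96, 0.25]
MSE = 7.5100/4 = 1.8775

1.8775


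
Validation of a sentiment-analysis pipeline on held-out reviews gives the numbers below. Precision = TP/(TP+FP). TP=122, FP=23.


Precision = TP/(TP+FP)
= 122/(122+23)
= 122/145 = 84.14%

84.14%


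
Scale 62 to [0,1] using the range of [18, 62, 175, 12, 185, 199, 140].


min=12, max=199
(62-12)/(199-12) = 50/187 = 0.2674

0.2674


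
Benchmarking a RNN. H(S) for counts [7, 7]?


Probabilities: [7/14, 7/14] ≈ [0.5, 0.5]
H = -((7/14)·log₂(7/14) + (7/14)·log₂(7/14))
  = 1.0 bits

1.0 bits


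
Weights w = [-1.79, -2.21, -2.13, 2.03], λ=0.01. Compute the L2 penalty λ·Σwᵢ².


‖w‖₂² = (-1.79)² + (-2.21)² + (-2.13)² + (2.03)²
     = 3.2041 + 4.8841 + 4.5369 + 4.1209
     = 16.746
λ·‖w‖₂² = 0.01·16.746 = 0.16746

0.16746


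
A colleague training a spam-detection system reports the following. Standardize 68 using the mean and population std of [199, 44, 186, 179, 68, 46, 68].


μ = 112.8571, σ = 65.8796
z = (68 - 112.8571)/65.8796 = -0.6809

-0.6809


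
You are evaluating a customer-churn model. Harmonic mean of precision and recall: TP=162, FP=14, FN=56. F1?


Precision = 162/176 = 0.9205
Recall = 162/218 = 0.7431
F1 = 2·P·R/(P+R) = 2·TP/(2·TP+FP+FN) = 324/(324+14+56) = 324/394 = 0.8223

0.8223


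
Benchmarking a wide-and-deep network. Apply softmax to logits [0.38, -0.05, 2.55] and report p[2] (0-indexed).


Exponentials: e^0.38=1.4623, e^-0.05=0.9512, e^2.55=12.8071
Sum = 15.2206
Softmax = [0.0961, 0.0625, 0.8414]
p[2] = 12.8071/15.2206 = 0.8414

0.8414


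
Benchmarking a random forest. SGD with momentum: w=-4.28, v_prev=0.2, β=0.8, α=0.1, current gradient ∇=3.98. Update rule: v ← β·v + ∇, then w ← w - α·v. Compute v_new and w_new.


v_new = 0.8·0.2 + 3.98 = 0.16 + 3.98 = 4.14
w_new = -4.28 - 0.1·4.14 = -4.28 - 0.414 = -4.694

v_new=4.14, w_new=-4.694


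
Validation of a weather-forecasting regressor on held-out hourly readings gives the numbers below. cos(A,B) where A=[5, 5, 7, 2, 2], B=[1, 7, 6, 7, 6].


A·B = 5·1 + 5·7 + 7·6 + 2·7 + 2·6 = 108
‖A‖ = √107 = 10.3441, ‖B‖ = √171 = 13.0767
cos = 108/(√107·√171) = 108/√18297 = 0.7984

0.7984


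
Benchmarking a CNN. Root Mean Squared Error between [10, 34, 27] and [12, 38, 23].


MSE = 36/3 = 12
RMSE = √(36/3) = 3.4641

3.4641


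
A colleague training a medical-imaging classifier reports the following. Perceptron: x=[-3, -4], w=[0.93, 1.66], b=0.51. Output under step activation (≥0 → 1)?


z = (-3)·(0.93) + (-4)·(1.66) + 0.51
  = -8.92
step(z) = 0 (z<0)

0


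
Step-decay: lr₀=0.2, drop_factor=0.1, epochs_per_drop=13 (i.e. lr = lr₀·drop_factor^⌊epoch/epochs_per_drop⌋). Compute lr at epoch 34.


n_drops = ⌊34/13⌋ = 2
lr = 0.2·0.1^2 = 0.2·0.01 = 0.002

0.002


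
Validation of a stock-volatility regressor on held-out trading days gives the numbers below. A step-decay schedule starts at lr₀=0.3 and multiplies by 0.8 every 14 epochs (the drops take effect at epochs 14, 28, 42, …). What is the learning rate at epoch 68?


n_drops = ⌊68/14⌋ = 4
lr = 0.3·0.8^4 = 0.3·0.4096 = 0.12288

0.12288


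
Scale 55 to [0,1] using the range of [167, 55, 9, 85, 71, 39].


min=9, max=167
(55-9)/(167-9) = 46/158 = 0.2911

0.2911


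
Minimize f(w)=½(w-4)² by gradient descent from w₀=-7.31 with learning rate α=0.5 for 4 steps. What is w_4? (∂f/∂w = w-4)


step 1: grad = -7.31-4 = -11.31; w = -7.31 - 0.5·(-11.31) = -1.655
step 2: grad = -1.655-4 = -5.655; w = -1.655 - 0.5·(-5.655) = 1.1725
step 3: grad = 1.1725-4 = -2.8275; w = 1.1725 - 0.5·(-2.8275) = 2.58625
step 4: grad = 2.58625-4 = -1.41375; w = 2.58625 - 0.5·(-1.41375) = 3.293125

3.293125


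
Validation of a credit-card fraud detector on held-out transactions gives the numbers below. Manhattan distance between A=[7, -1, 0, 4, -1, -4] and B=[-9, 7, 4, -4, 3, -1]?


d = |7+ 9| + |-1-7| + |0-4| + |4+ 4| + |-1-3| + |-4+ 1|
  = 16 + 8 + 4 + 8 + 4 + 3
  = 43

43


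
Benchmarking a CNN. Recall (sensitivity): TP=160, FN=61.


Recall = TP/(TP+FN)
= 160/(160+61)
= 160/221 = 72.4%

72.4%


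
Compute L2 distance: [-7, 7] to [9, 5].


d = √((-7-9)² + (7-5)²)
  = √(256 + 4)
  = √260 = 16.1245

16.1245


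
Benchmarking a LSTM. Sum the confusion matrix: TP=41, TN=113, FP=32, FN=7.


Total = TP + TN + FP + FN
= 41 + 113 + 32 + 7
= 193
(Predicted positive: 73, predicted negative: 120)

193


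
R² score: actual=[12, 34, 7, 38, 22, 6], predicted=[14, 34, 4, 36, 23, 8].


ȳ = 19.8333
SS_res = Σ(y-ŷ)² = 22
SS_tot = Σ(y-ȳ)² = 952.83
R² = 1 - SS_res/SS_tot = 1 - 0.0231 = 0.9769

0.9769


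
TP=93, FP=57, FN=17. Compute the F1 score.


Precision = 93/150 = 0.62
Recall = 93/110 = 0.8455
F1 = 2·P·R/(P+R) = 2·TP/(2·TP+FP+FN) = 186/(186+57+17) = 186/260 = 0.7154

0.7154


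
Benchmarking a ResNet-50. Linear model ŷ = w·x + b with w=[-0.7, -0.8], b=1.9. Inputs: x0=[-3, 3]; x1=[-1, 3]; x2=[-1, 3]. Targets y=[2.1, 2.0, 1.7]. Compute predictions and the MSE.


ŷ0 = (-0.7)·(-3) + (-0.8)·(3) + 1.9 = 1.6
ŷ1 = (-0.7)·(-1) + (-0.8)·(3) + 1.9 = 0.2
ŷ2 = (-0.7)·(-1) + (-0.8)·(3) + 1.9 = 0.2
errors² = [0.25, 3.24, 2.25]
MSE = 5.7400/3 = 1.9133

1.9133


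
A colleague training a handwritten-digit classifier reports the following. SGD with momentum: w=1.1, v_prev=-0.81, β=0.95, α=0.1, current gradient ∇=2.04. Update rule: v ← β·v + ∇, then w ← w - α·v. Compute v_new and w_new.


v_new = 0.95·-0.81 + 2.04 = -0.7695 + 2.04 = 1.2705
w_new = 1.1 - 0.1·1.2705 = 1.1 - 0.12705 = 0.97295

v_new=1.2705, w_new=0.97295


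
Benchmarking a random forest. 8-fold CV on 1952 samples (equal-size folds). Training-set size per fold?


Fold size = 1952/8 = 244
Training per fold = 1952 - 244 = 1708

1708


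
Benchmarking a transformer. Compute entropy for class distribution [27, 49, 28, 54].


Probabilities: [27/158, 49/158, 28/158, 54/158] ≈ [0.1709, 0.3101, 0.1772, 0.3418]
H = -((27/158)·log₂(27/158) + (49/158)·log₂(49/158) + (28/158)·log₂(28/158) + (54/158)·log₂(54/158))
  = 1.9312 bits

1.9312 bits


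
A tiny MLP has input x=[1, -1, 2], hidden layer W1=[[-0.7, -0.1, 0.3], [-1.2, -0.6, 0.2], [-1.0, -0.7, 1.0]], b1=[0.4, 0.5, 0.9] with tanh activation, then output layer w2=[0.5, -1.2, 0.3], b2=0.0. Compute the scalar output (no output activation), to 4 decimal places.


z1[0] = (-0.7)·(1) + (-0.1)·(-1) + (0.3)·(2) + 0.4 = 0.4
z1[1] = (-1.2)·(1) + (-0.6)·(-1) + (0.2)·(2) + 0.5 = 0.3
z1[2] = (-1.0)·(1) + (-0.7)·(-1) + (1.0)·(2) + 0.9 = 2.6
h = tanh(z1) = [0.3799, 0.2913, 0.989]
output = (0.5)·(0.3799) + (-1.2)·(0.2913) + (0.3)·(0.989) + 0.0 = 0.1371

0.1371


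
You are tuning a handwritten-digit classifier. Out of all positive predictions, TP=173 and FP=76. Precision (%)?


Precision = TP/(TP+FP)
= 173/(173+76)
= 173/249 = 69.48%

69.48%


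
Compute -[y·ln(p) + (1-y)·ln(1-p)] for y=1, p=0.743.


BCE = -[y·ln(p) + (1-y)·ln(1-p)]
= -1·ln(0.743) - 0
= -ln(0.743) = 0.2971

0.2971


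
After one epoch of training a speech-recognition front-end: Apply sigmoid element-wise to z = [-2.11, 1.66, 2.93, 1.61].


σ(-2.11) = 1/(1+e^2.11) = 0.1081
σ(1.66) = 1/(1+e^-1.66) = 0.8402
σ(2.93) = 1/(1+e^-2.93) = 0.9493
σ(1.61) = 1/(1+e^-1.61) = 0.8334
result = [0.1081, 0.8402, 0.9493, 0.8334]

[0.1081, 0.8402, 0.9493, 0.8334]


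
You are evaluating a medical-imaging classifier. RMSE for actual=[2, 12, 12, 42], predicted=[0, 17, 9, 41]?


MSE = 39/4 = 9.75
RMSE = √(39/4) = 3.1225

3.1225


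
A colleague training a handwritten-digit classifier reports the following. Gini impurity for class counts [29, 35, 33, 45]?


Probabilities: [29/142, 35/142, 33/142, 45/142] ≈ [0.2042, 0.2465, 0.2324, 0.3169]
Σpᵢ² = (841 + 1225 + 1089 + 2025)/142² = 5180/20164
Gini = 1 - Σpᵢ² = 1 - 5180/20164 = 0.7431

0.7431


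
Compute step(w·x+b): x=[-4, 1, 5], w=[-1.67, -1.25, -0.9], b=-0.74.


z = (-4)·(-1.67) + (1)·(-1.25) + (5)·(-0.9) - 0.74
  = 0.19
step(z) = 1 (z≥0)

1


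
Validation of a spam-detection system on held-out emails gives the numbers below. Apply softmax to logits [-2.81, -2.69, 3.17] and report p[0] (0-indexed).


Exponentials: e^-2.81=0.0602, e^-2.69=0.0679, e^3.17=23.8075
Sum = 23.9356
Softmax = [0.0025, 0.0028, 0.9946]
p[0] = 0.0602/23.9356 = 0.0025

0.0025


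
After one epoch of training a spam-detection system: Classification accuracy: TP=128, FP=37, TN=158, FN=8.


Accuracy = (TP+TN)/(TP+TN+FP+FN)
= (128+158)/(331)
= 286/331 = 86.4%

86.4%


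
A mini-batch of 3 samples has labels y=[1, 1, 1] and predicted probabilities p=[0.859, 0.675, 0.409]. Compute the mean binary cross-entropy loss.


L[0] = -ln(0.859) = 0.152
L[1] = -ln(0.675) = 0.393
L[2] = -ln(0.409) = 0.894
mean = (0.152 + 0.393 + 0.894)/3 = 0.4797

0.4797


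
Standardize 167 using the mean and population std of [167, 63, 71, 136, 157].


μ = 118.8, σ = 43.5357
z = (167 - 118.8)/43.5357 = 1.1071

1.1071


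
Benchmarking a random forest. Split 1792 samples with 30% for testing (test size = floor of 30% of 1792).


Test = ⌊1792·30/100⌋ = 537
Train = 1792 - 537 = 1255

Train: 1255, Test: 537


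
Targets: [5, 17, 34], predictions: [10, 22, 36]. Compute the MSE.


Squared errors: (5-10)²=25, (17-22)²=25, (34-36)²=4
Sum = 54
MSE = 54/3 = 18

18


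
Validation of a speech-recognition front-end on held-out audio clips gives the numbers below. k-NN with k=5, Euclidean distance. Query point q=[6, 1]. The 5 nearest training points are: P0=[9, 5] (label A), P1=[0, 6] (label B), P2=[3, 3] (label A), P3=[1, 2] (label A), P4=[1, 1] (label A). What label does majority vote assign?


d(q,P0) = 5.0  (label A)
d(q,P1) = 7.8102  (label B)
d(q,P2) = 3.6056  (label A)
d(q,P3) = 5.099  (label A)
d(q,P4) = 5.0  (label A)
Votes: A=4, B=1
Majority → A

A


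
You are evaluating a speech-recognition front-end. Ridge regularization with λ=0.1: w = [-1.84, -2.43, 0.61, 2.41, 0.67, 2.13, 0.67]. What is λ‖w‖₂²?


‖w‖₂² = (-1.84)² + (-2.43)² + (0.61)² + (2.41)² + (0.67)² + (2.13)² + (0.67)²
     = 3.3856 + 5.9049 + 0.3721 + 5.8081 + 0.4489 + 4.5369 + 0.4489
     = 20.9054
λ·‖w‖₂² = 0.1·20.9054 = 2.09054

2.09054


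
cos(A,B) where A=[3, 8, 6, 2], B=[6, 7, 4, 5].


A·B = 3·6 + 8·7 + 6·4 + 2·5 = 108
‖A‖ = √113 = 10.6301, ‖B‖ = √126 = 11.225
cos = 108/(√113·√126) = 108/√14238 = 0.9051

0.9051


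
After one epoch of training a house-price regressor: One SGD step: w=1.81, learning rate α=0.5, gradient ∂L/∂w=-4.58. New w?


w_new = w - α·∇
= 1.81 - 0.5·-4.58
= 1.81 + 2.29
= 4.1

4.1


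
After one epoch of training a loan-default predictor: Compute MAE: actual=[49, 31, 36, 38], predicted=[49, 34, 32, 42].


Absolute errors: |49-49|=0, |31-34|=3, |36-32|=4, |38-42|=4
Sum = 11
MAE = 11/4 = 11/4

11/4


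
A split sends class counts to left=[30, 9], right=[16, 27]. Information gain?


Parent = [46, 36], H_parent = 0.9892
H_left = 0.7793 (n=39), H_right = 0.9523 (n=43)
H_children = (39/82)·0.7793 + (43/82)·0.9523 = 0.87
IG = 0.9892 - 0.87 = 0.1192

0.1192


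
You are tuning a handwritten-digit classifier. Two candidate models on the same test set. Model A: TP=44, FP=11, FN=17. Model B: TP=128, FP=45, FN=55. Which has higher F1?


Model A: P=44/55=0.8, R=44/61=0.7213, F1=2PR/(P+R)=2TP/(2TP+FP+FN)=88/116=0.7586
Model B: P=128/173=0.7399, R=128/183=0.6995, F1=2PR/(P+R)=2TP/(2TP+FP+FN)=256/356=0.7191
0.7586 > 0.7191 → Model A

Model A


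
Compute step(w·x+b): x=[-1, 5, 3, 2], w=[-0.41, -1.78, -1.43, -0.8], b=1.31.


z = (-1)·(-0.41) + (5)·(-1.78) + (3)·(-1.43) + (2)·(-0.8) + 1.31
  = -13.07
step(z) = 0 (z<0)

0


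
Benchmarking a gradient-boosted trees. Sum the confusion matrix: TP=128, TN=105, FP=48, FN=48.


Total = TP + TN + FP + FN
= 128 + 105 + 48 + 48
= 329
(Predicted positive: 176, predicted negative: 153)

329


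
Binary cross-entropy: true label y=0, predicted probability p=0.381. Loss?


BCE = -[y·ln(p) + (1-y)·ln(1-p)]
= -0 - 1·ln(1-0.381)
= -ln(0.619) = 0.4797

0.4797


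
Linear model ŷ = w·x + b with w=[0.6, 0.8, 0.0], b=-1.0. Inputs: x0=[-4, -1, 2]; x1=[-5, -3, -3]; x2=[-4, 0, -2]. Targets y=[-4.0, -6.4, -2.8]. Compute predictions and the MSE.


ŷ0 = (0.6)·(-4) + (0.8)·(-1) + (0.0)·(2) - 1.0 = -4.2
ŷ1 = (0.6)·(-5) + (0.8)·(-3) + (0.0)·(-3) - 1.0 = -6.4
ŷ2 = (0.6)·(-4) + (0.8)·(0) + (0.0)·(-2) - 1.0 = -3.4
errors² = [0.04, 0.0, 0.36]
MSE = 0.4000/3 = 0.1333

0.1333


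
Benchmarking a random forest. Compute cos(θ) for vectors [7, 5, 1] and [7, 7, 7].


A·B = 7·7 + 5·7 + 1·7 = 91
‖A‖ = √75 = 8.6603, ‖B‖ = √147 = 12.1244
cos = 91/(√75·√147) = 91/√11025 = 0.8667

0.8667


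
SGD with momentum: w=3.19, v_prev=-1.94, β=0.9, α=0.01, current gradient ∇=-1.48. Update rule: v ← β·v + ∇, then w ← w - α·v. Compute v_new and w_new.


v_new = 0.9·-1.94 - 1.48 = -1.746 - 1.48 = -3.226
w_new = 3.19 - 0.01·-3.226 = 3.19 + 0.03226 = 3.22226

v_new=-3.226, w_new=3.22226


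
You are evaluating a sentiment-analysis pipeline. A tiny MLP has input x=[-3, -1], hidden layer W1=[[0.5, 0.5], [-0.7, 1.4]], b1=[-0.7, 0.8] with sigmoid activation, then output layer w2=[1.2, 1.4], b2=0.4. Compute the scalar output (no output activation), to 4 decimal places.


z1[0] = (0.5)·(-3) + (0.5)·(-1) - 0.7 = -2.7
z1[1] = (-0.7)·(-3) + (1.4)·(-1) + 0.8 = 1.5
h = sigmoid(z1) = [0.063, 0.8176]
output = (1.2)·(0.063) + (1.4)·(0.8176) + 0.4 = 1.6202

1.6202


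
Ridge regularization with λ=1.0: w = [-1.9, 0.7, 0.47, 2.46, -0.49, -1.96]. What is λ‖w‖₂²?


‖w‖₂² = (-1.9)² + (0.7)² + (0.47)² + (2.46)² + (-0.49)² + (-1.96)²
     = 3.61 + 0.49 + 0.2209 + 6.0516 + 0.2401 + 3.8416
     = 14.4542
λ·‖w‖₂² = 1.0·14.4542 = 14.4542

14.4542


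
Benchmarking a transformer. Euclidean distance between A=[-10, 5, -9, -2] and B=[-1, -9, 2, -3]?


d = √((-10+ 1)² + (5+ 9)² + (-9-2)² + (-2+ 3)²)
  = √(81 + 196 + 121 + 1)
  = √399 = 19.975

19.975


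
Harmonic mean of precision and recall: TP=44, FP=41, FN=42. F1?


Precision = 44/85 = 0.5176
Recall = 44/86 = 0.5116
F1 = 2·P·R/(P+R) = 2·TP/(2·TP+FP+FN) = 88/(88+41+42) = 88/171 = 0.5146

0.5146


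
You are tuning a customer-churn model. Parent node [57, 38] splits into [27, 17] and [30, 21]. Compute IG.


Parent = [57, 38], H_parent = 0.971
H_left = 0.9624 (n=44), H_right = 0.9774 (n=51)
H_children = (44/95)·0.9624 + (51/95)·0.9774 = 0.9705
IG = 0.971 - 0.9705 = 0.0005

0.0005


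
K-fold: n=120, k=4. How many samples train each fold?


Fold size = 120/4 = 30
Training per fold = 120 - 30 = 90

90


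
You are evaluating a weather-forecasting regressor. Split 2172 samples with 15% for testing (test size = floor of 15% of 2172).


Test = ⌊2172·15/100⌋ = 325
Train = 2172 - 325 = 1847

Train: 1847, Test: 325


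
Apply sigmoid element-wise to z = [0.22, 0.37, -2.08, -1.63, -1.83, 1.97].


σ(0.22) = 1/(1+e^-0.22) = 0.5548
σ(0.37) = 1/(1+e^-0.37) = 0.5915
σ(-2.08) = 1/(1+e^2.08) = 0.1111
σ(-1.63) = 1/(1+e^1.63) = 0.1638
σ(-1.83) = 1/(1+e^1.83) = 0.1382
σ(1.97) = 1/(1+e^-1.97) = 0.8776
result = [0.5548, 0.5915, 0.1111, 0.1638, 0.1382, 0.8776]

[0.5548, 0.5915, 0.1111, 0.1638, 0.1382, 0.8776]


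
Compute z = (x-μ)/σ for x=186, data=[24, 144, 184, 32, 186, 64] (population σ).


μ = 105.6667, σ = 68.1803
z = (186 - 105.6667)/68.1803 = 1.1782

1.1782


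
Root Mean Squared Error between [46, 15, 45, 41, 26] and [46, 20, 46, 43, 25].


MSE = 31/5 = 6.2
RMSE = √(31/5) = 2.49

2.49


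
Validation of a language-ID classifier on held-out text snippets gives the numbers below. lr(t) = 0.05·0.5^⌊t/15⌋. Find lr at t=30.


n_drops = ⌊30/15⌋ = 2
lr = 0.05·0.5^2 = 0.05·0.25 = 0.0125

0.0125


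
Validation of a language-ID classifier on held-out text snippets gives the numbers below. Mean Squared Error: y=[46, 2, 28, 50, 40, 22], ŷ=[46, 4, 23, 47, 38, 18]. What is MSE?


Squared errors: (46-46)²=0, (2-4)²=4, (28-23)²=25, (50-47)²=9, (40-38)²=4, (22-18)²=16
Sum = 58
MSE = 58/6 = 29/3

29/3


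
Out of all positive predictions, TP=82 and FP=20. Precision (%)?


Precision = TP/(TP+FP)
= 82/(82+20)
= 82/102 = 80.39%

80.39%


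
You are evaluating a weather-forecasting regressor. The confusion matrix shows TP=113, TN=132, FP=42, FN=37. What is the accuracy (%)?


Accuracy = (TP+TN)/(TP+TN+FP+FN)
= (113+132)/(324)
= 245/324 = 75.62%

75.62%


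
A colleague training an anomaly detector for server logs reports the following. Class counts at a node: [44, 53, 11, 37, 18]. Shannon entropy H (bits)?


Probabilities: [44/163, 53/163, 11/163, 37/163, 18/163] ≈ [0.2699, 0.3252, 0.0675, 0.227, 0.1104]
H = -((44/163)·log₂(44/163) + (53/163)·log₂(53/163) + (11/163)·log₂(11/163) + (37/163)·log₂(37/163) + (18/163)·log₂(18/163))
  = 2.1361 bits

2.1361 bits


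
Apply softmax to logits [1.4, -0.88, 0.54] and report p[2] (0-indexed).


Exponentials: e^1.4=4.0552, e^-0.88=0.4148, e^0.54=1.716
Sum = 6.186
Softmax = [0.6555, 0.0671, 0.2774]
p[2] = 1.716/6.186 = 0.2774

0.2774


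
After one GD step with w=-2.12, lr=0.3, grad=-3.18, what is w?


w_new = w - α·∇
= -2.12 - 0.3·-3.18
= -2.12 + 0.954
= -1.166

-1.166


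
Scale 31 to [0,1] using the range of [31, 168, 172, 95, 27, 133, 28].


min=27, max=172
(31-27)/(172-27) = 4/145 = 0.0276

0.0276


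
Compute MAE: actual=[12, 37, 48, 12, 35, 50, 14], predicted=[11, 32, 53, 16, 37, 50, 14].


Absolute errors: |12-11|=1, |37-32|=5, |48-53|=5, |12-16|=4, |35-37|=2, |50-50|=0, |14-14|=0
Sum = 17
MAE = 17/7 = 17/7

17/7


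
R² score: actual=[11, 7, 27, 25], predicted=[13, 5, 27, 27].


ȳ = 17.5
SS_res = Σ(y-ŷ)² = 12
SS_tot = Σ(y-ȳ)² = 299
R² = 1 - SS_res/SS_tot = 1 - 0.0401 = 0.9599

0.9599


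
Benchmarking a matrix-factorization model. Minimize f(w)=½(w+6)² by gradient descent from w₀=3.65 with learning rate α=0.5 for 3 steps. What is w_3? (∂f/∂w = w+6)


step 1: grad = 3.65+6 = 9.65; w = 3.65 - 0.5·(9.65) = -1.175
step 2: grad = -1.175+6 = 4.825; w = -1.175 - 0.5·(4.825) = -3.5875
step 3: grad = -3.5875+6 = 2.4125; w = -3.5875 - 0.5·(2.4125) = -4.79375

-4.79375


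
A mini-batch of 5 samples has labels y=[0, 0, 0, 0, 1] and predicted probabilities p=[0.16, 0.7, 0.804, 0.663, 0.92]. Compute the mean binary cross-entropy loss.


L[0] = -ln(1-0.16) = -ln(0.84) = 0.1744
L[1] = -ln(1-0.7) = -ln(0.3) = 1.204
L[2] = -ln(1-0.804) = -ln(0.196) = 1.6296
L[3] = -ln(1-0.663) = -ln(0.337) = 1.0877
L[4] = -ln(0.92) = 0.0834
mean = (0.1744 + 1.204 + 1.6296 + 1.0877 + 0.0834)/5 = 0.8358

0.8358


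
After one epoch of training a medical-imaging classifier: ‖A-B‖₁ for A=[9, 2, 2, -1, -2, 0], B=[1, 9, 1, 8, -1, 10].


d = |9-1| + |2-9| + |2-1| + |-1-8| + |-2+ 1| + |0-10|
  = 8 + 7 + 1 + 9 + 1 + 10
  = 36

36


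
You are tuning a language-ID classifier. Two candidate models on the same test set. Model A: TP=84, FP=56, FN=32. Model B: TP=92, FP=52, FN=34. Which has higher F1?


Model A: P=84/140=0.6, R=84/116=0.7241, F1=2PR/(P+R)=2TP/(2TP+FP+FN)=168/256=0.6562
Model B: P=92/144=0.6389, R=92/126=0.7302, F1=2PR/(P+R)=2TP/(2TP+FP+FN)=184/270=0.6815
0.6562 < 0.6815 → Model B

Model B
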